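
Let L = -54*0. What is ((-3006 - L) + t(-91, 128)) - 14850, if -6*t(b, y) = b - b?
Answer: -17856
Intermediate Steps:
L = 0
t(b, y) = 0 (t(b, y) = -(b - b)/6 = -1/6*0 = 0)
((-3006 - L) + t(-91, 128)) - 14850 = ((-3006 - 1*0) + 0) - 14850 = ((-3006 + 0) + 0) - 14850 = (-3006 + 0) - 14850 = -3006 - 14850 = -17856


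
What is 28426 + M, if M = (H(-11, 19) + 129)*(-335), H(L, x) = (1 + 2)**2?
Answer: -17804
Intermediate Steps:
H(L, x) = 9 (H(L, x) = 3**2 = 9)
M = -46230 (M = (9 + 129)*(-335) = 138*(-335) = -46230)
28426 + M = 28426 - 46230 = -17804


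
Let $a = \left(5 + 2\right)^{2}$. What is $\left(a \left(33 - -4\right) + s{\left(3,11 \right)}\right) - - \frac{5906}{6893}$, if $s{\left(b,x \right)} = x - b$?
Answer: $\frac{12558059}{6893} \approx 1821.9$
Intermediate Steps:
$a = 49$ ($a = 7^{2} = 49$)
$\left(a \left(33 - -4\right) + s{\left(3,11 \right)}\right) - - \frac{5906}{6893} = \left(49 \left(33 - -4\right) + \left(11 - 3\right)\right) - - \frac{5906}{6893} = \left(49 \left(33 + 4\right) + \left(11 - 3\right)\right) - \left(-5906\right) \frac{1}{6893} = \left(49 \cdot 37 + 8\right) - - \frac{5906}{6893} = \left(1813 + 8\right) + \frac{5906}{6893} = 1821 + \frac{5906}{6893} = \frac{12558059}{6893}$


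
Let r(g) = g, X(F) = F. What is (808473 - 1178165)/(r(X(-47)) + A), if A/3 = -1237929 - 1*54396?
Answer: 184846/1938511 ≈ 0.095355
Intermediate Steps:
A = -3876975 (A = 3*(-1237929 - 1*54396) = 3*(-1237929 - 54396) = 3*(-1292325) = -3876975)
(808473 - 1178165)/(r(X(-47)) + A) = (808473 - 1178165)/(-47 - 3876975) = -369692/(-3877022) = -369692*(-1/3877022) = 184846/1938511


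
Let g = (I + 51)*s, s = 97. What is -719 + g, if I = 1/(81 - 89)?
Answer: 33727/8 ≈ 4215.9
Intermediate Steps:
I = -⅛ (I = 1/(-8) = -⅛ ≈ -0.12500)
g = 39479/8 (g = (-⅛ + 51)*97 = (407/8)*97 = 39479/8 ≈ 4934.9)
-719 + g = -719 + 39479/8 = 33727/8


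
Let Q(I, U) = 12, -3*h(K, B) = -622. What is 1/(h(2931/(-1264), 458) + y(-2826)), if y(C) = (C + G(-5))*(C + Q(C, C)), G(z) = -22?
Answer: 3/24043438 ≈ 1.2477e-7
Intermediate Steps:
h(K, B) = 622/3 (h(K, B) = -1/3*(-622) = 622/3)
y(C) = (-22 + C)*(12 + C) (y(C) = (C - 22)*(C + 12) = (-22 + C)*(12 + C))
1/(h(2931/(-1264), 458) + y(-2826)) = 1/(622/3 + (-264 + (-2826)**2 - 10*(-2826))) = 1/(622/3 + (-264 + 7986276 + 28260)) = 1/(622/3 + 8014272) = 1/(24043438/3) = 3/24043438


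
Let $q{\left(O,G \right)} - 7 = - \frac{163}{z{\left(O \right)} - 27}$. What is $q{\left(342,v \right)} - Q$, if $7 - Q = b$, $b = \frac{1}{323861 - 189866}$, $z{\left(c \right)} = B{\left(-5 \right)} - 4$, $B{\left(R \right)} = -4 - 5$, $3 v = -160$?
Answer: $\frac{873649}{214392} \approx 4.075$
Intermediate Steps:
$v = - \frac{160}{3}$ ($v = \frac{1}{3} \left(-160\right) = - \frac{160}{3} \approx -53.333$)
$B{\left(R \right)} = -9$ ($B{\left(R \right)} = -4 - 5 = -9$)
$z{\left(c \right)} = -13$ ($z{\left(c \right)} = -9 - 4 = -13$)
$b = \frac{1}{133995} \approx 7.463 \cdot 10^{-6}$
$q{\left(O,G \right)} = \frac{443}{40}$ ($q{\left(O,G \right)} = 7 - \frac{163}{-13 - 27} = 7 - \frac{163}{-40} = 7 - - \frac{163}{40} = 7 + \frac{163}{40} = \frac{443}{40}$)
$Q = \frac{937964}{133995}$ ($Q = 7 - \frac{1}{133995} = \frac{937964}{133995} \approx 7.0$)
$q{\left(342,v \right)} - Q = \frac{443}{40} - \frac{937964}{133995} = \frac{873649}{214392}$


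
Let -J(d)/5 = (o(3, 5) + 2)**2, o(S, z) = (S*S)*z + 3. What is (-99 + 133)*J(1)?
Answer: -425000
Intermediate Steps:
o(S, z) = 3 + z*S**2 (o(S, z) = S**2*z + 3 = z*S**2 + 3 = 3 + z*S**2)
J(d) = -12500 (J(d) = -5*((3 + 5*3**2) + 2)**2 = -5*((3 + 5*9) + 2)**2 = -5*((3 + 45) + 2)**2 = -5*(48 + 2)**2 = -5*50**2 = -5*2500 = -12500)
(-99 + 133)*J(1) = (-99 + 133)*(-12500) = 34*(-12500) = -425000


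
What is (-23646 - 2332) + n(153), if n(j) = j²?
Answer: -2569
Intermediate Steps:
(-23646 - 2332) + n(153) = (-23646 - 2332) + 153² = -25978 + 23409 = -2569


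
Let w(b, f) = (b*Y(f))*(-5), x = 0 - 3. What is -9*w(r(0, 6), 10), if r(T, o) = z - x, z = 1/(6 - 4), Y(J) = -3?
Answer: -945/2 ≈ -472.50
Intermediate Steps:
z = ½ (z = 1/2 = ½ ≈ 0.50000)
x = -3
r(T, o) = 7/2 (r(T, o) = ½ - 1*(-3) = ½ + 3 = 7/2)
w(b, f) = 15*b (w(b, f) = (b*(-3))*(-5) = -3*b*(-5) = 15*b)
-9*w(r(0, 6), 10) = -135*7/2 = -9*105/2 = -945/2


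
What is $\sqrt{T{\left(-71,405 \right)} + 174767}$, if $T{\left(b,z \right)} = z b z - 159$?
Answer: $i \sqrt{11471167} \approx 3386.9 i$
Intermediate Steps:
$T{\left(b,z \right)} = -159 + b z^{2}$ ($T{\left(b,z \right)} = b z z - 159 = b z^{2} - 159 = -159 + b z^{2}$)
$\sqrt{T{\left(-71,405 \right)} + 174767} = \sqrt{\left(-159 - 71 \cdot 405^{2}\right) + 174767} = \sqrt{\left(-159 - 11645775\right) + 174767} = \sqrt{-11645934 + 174767} = \sqrt{-11471167} = i \sqrt{11471167}$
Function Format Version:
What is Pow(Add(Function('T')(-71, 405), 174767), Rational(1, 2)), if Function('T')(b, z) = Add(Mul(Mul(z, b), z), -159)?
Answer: Mul(I, Pow(11471167, Rational(1, 2))) ≈ Mul(3386.9, I)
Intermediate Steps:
Function('T')(b, z) = Add(-159, Mul(b, Pow(z, 2))) (Function('T')(b, z) = Add(Mul(Mul(b, z), z), -159) = Add(Mul(b, Pow(z, 2)), -159) = Add(-159, Mul(b, Pow(z, 2))))
Pow(Add(Function('T')(-71, 405), 174767), Rational(1, 2)) = Pow(Add(Add(-159, Mul(-71, Pow(405, 2))), 174767), Rational(1, 2)) = Pow(Add(Add(-159, Mul(-71, 164025)), 174767), Rational(1, 2)) = Pow(Add(Add(-159, -11645775), 174767), Rational(1, 2)) = Pow(Add(-11645934, 174767), Rational(1, 2)) = Pow(-11471167, Rational(1, 2)) = Mul(I, Pow(11471167, Rational(1, 2)))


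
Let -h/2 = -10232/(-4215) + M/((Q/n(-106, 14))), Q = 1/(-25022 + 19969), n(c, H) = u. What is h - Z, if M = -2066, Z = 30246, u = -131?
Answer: 11528523318986/4215 ≈ 2.7351e+9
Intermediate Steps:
n(c, H) = -131
Q = -1/5053 (Q = 1/(-5053) = -1/5053 ≈ -0.00019790)
h = 11528650805876/4215 (h = -2*(-10232/(-4215) - 2066/((-1/5053/(-131)))) = -2*(-10232*(-1/4215) - 2066/((-1/5053*(-1/131)))) = -2*(10232/4215 - 2066/1/661943) = -2*(10232/4215 - 2066*661943) = -2*(10232/4215 - 1367574238) = -2*(-5764325402938/4215) = 11528650805876/4215 ≈ 2.7351e+9)
h - Z = 11528650805876/4215 - 1*30246 = 11528650805876/4215 - 30246 = 11528523318986/4215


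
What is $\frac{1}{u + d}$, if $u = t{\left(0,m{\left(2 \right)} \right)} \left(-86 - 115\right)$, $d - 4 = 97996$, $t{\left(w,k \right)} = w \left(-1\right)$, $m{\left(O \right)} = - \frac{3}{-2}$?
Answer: $\frac{1}{98000} \approx 1.0204 \cdot 10^{-5}$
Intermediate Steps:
$m{\left(O \right)} = \frac{3}{2}$ ($m{\left(O \right)} = \left(-3\right) \left(- \frac{1}{2}\right) = \frac{3}{2}$)
$t{\left(w,k \right)} = - w$
$d = 98000$ ($d = 4 + 97996 = 98000$)
$u = 0$ ($u = \left(-1\right) 0 \left(-86 - 115\right) = 0 \left(-201\right) = 0$)
$\frac{1}{u + d} = \frac{1}{0 + 98000} = \frac{1}{98000}$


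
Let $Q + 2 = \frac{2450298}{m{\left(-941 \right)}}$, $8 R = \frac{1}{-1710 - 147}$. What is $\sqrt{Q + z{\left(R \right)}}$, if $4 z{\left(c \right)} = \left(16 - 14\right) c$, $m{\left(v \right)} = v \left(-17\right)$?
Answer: $\frac{\sqrt{2134485124368727479}}{118825716} \approx 12.295$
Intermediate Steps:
$m{\left(v \right)} = - 17 v$
$R = - \frac{1}{14856}$ ($R = \frac{1}{8 \left(-1710 - 147\right)} = \frac{1}{8 \left(-1857\right)} = \frac{1}{8} \left(- \frac{1}{1857}\right) = - \frac{1}{14856} \approx -6.7313 \cdot 10^{-5}$)
$z{\left(c \right)} = \frac{c}{2}$ ($z{\left(c \right)} = \frac{\left(16 - 14\right) c}{4} = \frac{2 c}{4} = \frac{c}{2}$)
$Q = \frac{2418304}{15997}$ ($Q = -2 + \frac{2450298}{\left(-17\right) \left(-941\right)} = -2 + \frac{2450298}{15997} = \frac{2418304}{15997} \approx 151.17$)
$\sqrt{Q + z{\left(R \right)}} = \sqrt{\frac{2418304}{15997} + \frac{1}{2} \left(- \frac{1}{14856}\right)} = \sqrt{\frac{2418304}{15997} - \frac{1}{29712}} = \sqrt{\frac{71852632451}{475302864}} = \frac{\sqrt{2134485124368727479}}{118825716}$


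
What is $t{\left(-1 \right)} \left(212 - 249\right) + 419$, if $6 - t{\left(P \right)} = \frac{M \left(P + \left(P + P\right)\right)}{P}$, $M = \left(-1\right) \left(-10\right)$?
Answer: $1307$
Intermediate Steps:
$M = 10$
$t{\left(P \right)} = -24$ ($t{\left(P \right)} = 6 - \frac{10 \left(P + \left(P + P\right)\right)}{P} = 6 - \frac{10 \left(P + 2 P\right)}{P} = 6 - \frac{10 \cdot 3 P}{P} = 6 - \frac{30 P}{P} = 6 - 30 = -24$)
$t{\left(-1 \right)} \left(212 - 249\right) + 419 = - 24 \left(212 - 249\right) + 419 = \left(-24\right) \left(-37\right) + 419 = 888 + 419 = 1307$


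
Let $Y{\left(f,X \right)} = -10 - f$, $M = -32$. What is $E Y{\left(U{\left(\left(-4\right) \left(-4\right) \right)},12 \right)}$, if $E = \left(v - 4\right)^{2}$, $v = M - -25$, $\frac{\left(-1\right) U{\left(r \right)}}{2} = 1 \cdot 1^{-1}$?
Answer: $-968$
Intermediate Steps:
$U{\left(r \right)} = -2$ ($U{\left(r \right)} = - 2 \cdot 1 \cdot 1^{-1} = - 2 \cdot 1 \cdot 1 = \left(-2\right) 1 = -2$)
$v = -7$ ($v = -32 - -25 = -32 + 25 = -7$)
$E = 121$ ($E = \left(-7 - 4\right)^{2} = \left(-11\right)^{2} = 121$)
$E Y{\left(U{\left(\left(-4\right) \left(-4\right) \right)},12 \right)} = 121 \left(-10 - -2\right) = 121 \left(-10 + 2\right) = 121 \left(-8\right) = -968$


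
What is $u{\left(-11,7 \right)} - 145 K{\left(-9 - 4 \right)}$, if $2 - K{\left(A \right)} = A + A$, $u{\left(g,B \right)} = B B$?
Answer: $-4011$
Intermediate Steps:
$u{\left(g,B \right)} = B^{2}$
$K{\left(A \right)} = 2 - 2 A$ ($K{\left(A \right)} = 2 - \left(A + A\right) = 2 - 2 A$)
$u{\left(-11,7 \right)} - 145 K{\left(-9 - 4 \right)} = 7^{2} - 145 \left(2 - 2 \left(-9 - 4\right)\right) = 49 - 145 \left(2 - -26\right) = 49 - 145 \left(2 + 26\right) = 49 - 4060 = -4011$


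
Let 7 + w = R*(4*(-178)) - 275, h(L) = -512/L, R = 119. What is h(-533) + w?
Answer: -45309818/533 ≈ -85009.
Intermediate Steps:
w = -85010 (w = -7 + (119*(4*(-178)) - 275) = -7 + (119*(-712) - 275) = -7 + (-84728 - 275) = -7 - 85003 = -85010)
h(-533) + w = -512/(-533) - 85010 = -512*(-1/533) - 85010 = 512/533 - 85010 = -45309818/533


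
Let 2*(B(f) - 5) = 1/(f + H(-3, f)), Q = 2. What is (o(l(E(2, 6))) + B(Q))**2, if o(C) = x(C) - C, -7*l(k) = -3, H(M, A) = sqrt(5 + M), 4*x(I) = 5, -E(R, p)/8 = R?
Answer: 31427/784 - 177*sqrt(2)/56 ≈ 35.616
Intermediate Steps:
E(R, p) = -8*R
x(I) = 5/4 (x(I) = (1/4)*5 = 5/4)
l(k) = 3/7 (l(k) = -1/7*(-3) = 3/7)
o(C) = 5/4 - C
B(f) = 5 + 1/(2*(f + sqrt(2))) (B(f) = 5 + 1/(2*(f + sqrt(5 - 3))) = 5 + 1/(2*(f + sqrt(2))))
(o(l(E(2, 6))) + B(Q))**2 = ((5/4 - 1*3/7) + (1/2 + 5*2 + 5*sqrt(2))/(2 + sqrt(2)))**2 = ((5/4 - 3/7) + (1/2 + 10 + 5*sqrt(2))/(2 + sqrt(2)))**2 = (23/28 + (21/2 + 5*sqrt(2))/(2 + sqrt(2)))**2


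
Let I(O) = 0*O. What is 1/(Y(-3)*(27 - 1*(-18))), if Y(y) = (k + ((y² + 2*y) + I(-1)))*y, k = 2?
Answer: -1/675 ≈ -0.0014815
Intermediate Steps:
I(O) = 0
Y(y) = y*(2 + y² + 2*y) (Y(y) = (2 + ((y² + 2*y) + 0))*y = (2 + (y² + 2*y))*y = (2 + y² + 2*y)*y = y*(2 + y² + 2*y))
1/(Y(-3)*(27 - 1*(-18))) = 1/((-3*(2 + (-3)² + 2*(-3)))*(27 - 1*(-18))) = 1/((-3*(2 + 9 - 6))*(27 + 18)) = 1/(-3*5*45) = 1/(-15*45) = 1/(-675) = -1/675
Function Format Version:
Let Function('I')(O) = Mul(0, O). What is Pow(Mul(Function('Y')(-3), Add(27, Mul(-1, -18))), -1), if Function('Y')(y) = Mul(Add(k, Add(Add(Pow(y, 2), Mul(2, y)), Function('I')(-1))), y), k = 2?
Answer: Rational(-1, 675) ≈ -0.0014815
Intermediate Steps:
Function('I')(O) = 0
Function('Y')(y) = Mul(y, Add(2, Pow(y, 2), Mul(2, y))) (Function('Y')(y) = Mul(Add(2, Add(Add(Pow(y, 2), Mul(2, y)), 0)), y) = Mul(Add(2, Add(Pow(y, 2), Mul(2, y))), y) = Mul(Add(2, Pow(y, 2), Mul(2, y)), y) = Mul(y, Add(2, Pow(y, 2), Mul(2, y))))
Pow(Mul(Function('Y')(-3), Add(27, Mul(-1, -18))), -1) = Pow(Mul(Mul(-3, Add(2, Pow(-3, 2), Mul(2, -3))), Add(27, Mul(-1, -18))), -1) = Pow(Mul(Mul(-3, Add(2, 9, -6)), Add(27, 18)), -1) = Pow(Mul(Mul(-3, 5), 45), -1) = Pow(Mul(-15, 45), -1) = Pow(-675, -1) = Rational(-1, 675)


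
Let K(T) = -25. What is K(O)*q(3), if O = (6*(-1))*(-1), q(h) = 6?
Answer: -150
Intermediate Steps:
O = 6 (O = -6*(-1) = 6)
K(O)*q(3) = -25*6 = -150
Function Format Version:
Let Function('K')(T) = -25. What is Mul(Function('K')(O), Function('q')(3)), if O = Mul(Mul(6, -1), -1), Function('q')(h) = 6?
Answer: -150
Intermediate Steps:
O = 6 (O = Mul(-6, -1) = 6)
Mul(Function('K')(O), Function('q')(3)) = Mul(-25, 6) = -150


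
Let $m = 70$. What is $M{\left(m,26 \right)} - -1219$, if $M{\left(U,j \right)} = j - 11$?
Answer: $1234$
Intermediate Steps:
$M{\left(U,j \right)} = -11 + j$ ($M{\left(U,j \right)} = j - 11 = -11 + j$)
$M{\left(m,26 \right)} - -1219 = \left(-11 + 26\right) - -1219 = 15 + 1219 = 1234$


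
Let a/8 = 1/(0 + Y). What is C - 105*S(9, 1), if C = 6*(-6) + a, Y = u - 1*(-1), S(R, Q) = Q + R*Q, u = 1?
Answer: -1082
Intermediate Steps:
S(R, Q) = Q + Q*R
Y = 2 (Y = 1 - 1*(-1) = 1 + 1 = 2)
a = 4 (a = 8/(0 + 2) = 8/2 = 8*(½) = 4)
C = -32 (C = 6*(-6) + 4 = -36 + 4 = -32)
C - 105*S(9, 1) = -32 - 105*(1 + 9) = -32 - 105*10 = -32 - 1050 = -1082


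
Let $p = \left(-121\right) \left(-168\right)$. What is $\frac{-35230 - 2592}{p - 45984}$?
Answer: $\frac{18911}{12828} \approx 1.4742$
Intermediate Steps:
$p = 20328$
$\frac{-35230 - 2592}{p - 45984} = \frac{-35230 - 2592}{20328 - 45984} = - \frac{37822}{-25656} = \left(-37822\right) \left(- \frac{1}{25656}\right) = \frac{18911}{12828}$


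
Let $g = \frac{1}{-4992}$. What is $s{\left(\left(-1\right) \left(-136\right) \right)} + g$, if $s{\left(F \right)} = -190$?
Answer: $- \frac{948481}{4992} \approx -190.0$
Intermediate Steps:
$g = - \frac{1}{4992} \approx -0.00020032$
$s{\left(\left(-1\right) \left(-136\right) \right)} + g = -190 - \frac{1}{4992} = - \frac{948481}{4992}$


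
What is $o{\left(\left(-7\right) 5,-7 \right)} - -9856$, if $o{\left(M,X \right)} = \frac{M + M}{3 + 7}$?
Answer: $9849$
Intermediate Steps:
$o{\left(M,X \right)} = \frac{M}{5}$ ($o{\left(M,X \right)} = \frac{2 M}{10} = 2 M \frac{1}{10} = \frac{M}{5}$)
$o{\left(\left(-7\right) 5,-7 \right)} - -9856 = \frac{\left(-7\right) 5}{5} - -9856 = \frac{1}{5} \left(-35\right) + 9856 = -7 + 9856 = 9849$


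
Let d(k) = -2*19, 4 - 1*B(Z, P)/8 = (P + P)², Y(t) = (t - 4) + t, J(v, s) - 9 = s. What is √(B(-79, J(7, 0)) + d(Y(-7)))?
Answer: I*√2598 ≈ 50.971*I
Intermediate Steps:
J(v, s) = 9 + s
Y(t) = -4 + 2*t (Y(t) = (-4 + t) + t = -4 + 2*t)
B(Z, P) = 32 - 32*P² (B(Z, P) = 32 - 8*(P + P)² = 32 - 8*4*P² = 32 - 32*P²)
d(k) = -38
√(B(-79, J(7, 0)) + d(Y(-7))) = √((32 - 32*(9 + 0)²) - 38) = √((32 - 32*9²) - 38) = √((32 - 32*81) - 38) = √((32 - 2592) - 38) = √(-2560 - 38) = √(-2598) = I*√2598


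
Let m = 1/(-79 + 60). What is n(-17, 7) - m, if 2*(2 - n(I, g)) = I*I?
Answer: -5413/38 ≈ -142.45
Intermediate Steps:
n(I, g) = 2 - I²/2 (n(I, g) = 2 - I*I/2 = 2 - I²/2)
m = -1/19 (m = 1/(-19) = -1/19 ≈ -0.052632)
n(-17, 7) - m = (2 - ½*(-17)²) - 1*(-1/19) = (2 - ½*289) + 1/19 = (2 - 289/2) + 1/19 = -285/2 + 1/19 = -5413/38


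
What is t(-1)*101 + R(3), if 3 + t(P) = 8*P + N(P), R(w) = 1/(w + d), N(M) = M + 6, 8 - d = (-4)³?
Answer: -45449/75 ≈ -605.99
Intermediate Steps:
d = 72 (d = 8 - 1*(-4)³ = 8 - 1*(-64) = 8 + 64 = 72)
N(M) = 6 + M
R(w) = 1/(72 + w) (R(w) = 1/(w + 72) = 1/(72 + w))
t(P) = 3 + 9*P (t(P) = -3 + (8*P + (6 + P)) = -3 + (6 + 9*P) = 3 + 9*P)
t(-1)*101 + R(3) = (3 + 9*(-1))*101 + 1/(72 + 3) = (3 - 9)*101 + 1/75 = -6*101 + 1/75 = -606 + 1/75 = -45449/75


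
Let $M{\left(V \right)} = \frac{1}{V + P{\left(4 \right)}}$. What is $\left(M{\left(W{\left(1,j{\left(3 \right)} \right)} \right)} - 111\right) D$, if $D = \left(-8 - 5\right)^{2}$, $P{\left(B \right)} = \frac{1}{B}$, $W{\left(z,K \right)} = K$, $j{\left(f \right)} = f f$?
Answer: $- \frac{693407}{37} \approx -18741.0$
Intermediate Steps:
$j{\left(f \right)} = f^{2}$
$D = 169$ ($D = \left(-13\right)^{2} = 169$)
$M{\left(V \right)} = \frac{1}{\frac{1}{4} + V}$ ($M{\left(V \right)} = \frac{1}{V + \frac{1}{4}} = \frac{1}{\frac{1}{4} + V}$)
$\left(M{\left(W{\left(1,j{\left(3 \right)} \right)} \right)} - 111\right) D = \left(\frac{4}{1 + 4 \cdot 3^{2}} - 111\right) 169 = \left(\frac{4}{1 + 4 \cdot 9} - 111\right) 169 = \left(\frac{4}{1 + 36} - 111\right) 169 = \left(\frac{4}{37} - 111\right) 169 = \left(- \frac{4103}{37}\right) 169 = - \frac{693407}{37}$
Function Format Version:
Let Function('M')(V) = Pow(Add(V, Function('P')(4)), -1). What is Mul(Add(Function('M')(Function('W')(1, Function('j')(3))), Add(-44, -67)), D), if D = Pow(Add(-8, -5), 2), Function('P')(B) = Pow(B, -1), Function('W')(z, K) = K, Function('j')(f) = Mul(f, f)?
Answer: Rational(-693407, 37) ≈ -18741.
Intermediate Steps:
Function('j')(f) = Pow(f, 2)
D = 169 (D = Pow(-13, 2) = 169)
Function('M')(V) = Pow(Add(Rational(1, 4), V), -1) (Function('M')(V) = Pow(Add(V, Pow(4, -1)), -1) = Pow(Add(V, Rational(1, 4)), -1) = Pow(Add(Rational(1, 4), V), -1))
Mul(Add(Function('M')(Function('W')(1, Function('j')(3))), Add(-44, -67)), D) = Mul(Add(Mul(4, Pow(Add(1, Mul(4, Pow(3, 2))), -1)), Add(-44, -67)), 169) = Mul(Add(Mul(4, Pow(Add(1, Mul(4, 9)), -1)), -111), 169) = Mul(Add(Mul(4, Pow(Add(1, 36), -1)), -111), 169) = Mul(Add(Mul(4, Pow(37, -1)), -111), 169) = Mul(Add(Mul(4, Rational(1, 37)), -111), 169) = Mul(Add(Rational(4, 37), -111), 169) = Mul(Rational(-4103, 37), 169) = Rational(-693407, 37)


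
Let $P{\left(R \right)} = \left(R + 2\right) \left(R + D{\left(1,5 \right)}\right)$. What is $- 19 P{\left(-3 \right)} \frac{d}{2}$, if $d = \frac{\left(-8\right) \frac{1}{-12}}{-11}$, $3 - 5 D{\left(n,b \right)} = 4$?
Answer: $\frac{304}{165} \approx 1.8424$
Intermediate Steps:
$D{\left(n,b \right)} = - \frac{1}{5}$ ($D{\left(n,b \right)} = \frac{3}{5} - \frac{4}{5} = - \frac{1}{5}$)
$P{\left(R \right)} = \left(2 + R\right) \left(- \frac{1}{5} + R\right)$ ($P{\left(R \right)} = \left(R + 2\right) \left(R - \frac{1}{5}\right) = \left(2 + R\right) \left(- \frac{1}{5} + R\right)$)
$d = - \frac{2}{33}$ ($d = \left(-8\right) \left(- \frac{1}{12}\right) \left(- \frac{1}{11}\right) = \frac{2}{3} \left(- \frac{1}{11}\right) = - \frac{2}{33} \approx -0.060606$)
$- 19 P{\left(-3 \right)} \frac{d}{2} = - 19 \left(- \frac{2}{5} + \left(-3\right)^{2} + \frac{9}{5} \left(-3\right)\right) \left(- \frac{2}{33 \cdot 2}\right) = - 19 \left(- \frac{2}{5} + 9 - \frac{27}{5}\right) \left(\left(- \frac{2}{33}\right) \frac{1}{2}\right) = \left(-19\right) \frac{16}{5} \left(- \frac{1}{33}\right) = \left(- \frac{304}{5}\right) \left(- \frac{1}{33}\right) = \frac{304}{165}$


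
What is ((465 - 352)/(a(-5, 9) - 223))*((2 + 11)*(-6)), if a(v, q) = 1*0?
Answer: 8814/223 ≈ 39.525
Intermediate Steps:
a(v, q) = 0
((465 - 352)/(a(-5, 9) - 223))*((2 + 11)*(-6)) = ((465 - 352)/(0 - 223))*((2 + 11)*(-6)) = (113/(-223))*(13*(-6)) = (113*(-1/223))*(-78) = -113/223*(-78) = 8814/223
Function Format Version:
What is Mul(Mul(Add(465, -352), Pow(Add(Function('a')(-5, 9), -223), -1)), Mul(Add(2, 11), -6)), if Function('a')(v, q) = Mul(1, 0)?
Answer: Rational(8814, 223) ≈ 39.525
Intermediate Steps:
Function('a')(v, q) = 0
Mul(Mul(Add(465, -352), Pow(Add(Function('a')(-5, 9), -223), -1)), Mul(Add(2, 11), -6)) = Mul(Mul(Add(465, -352), Pow(Add(0, -223), -1)), Mul(Add(2, 11), -6)) = Mul(Mul(113, Pow(-223, -1)), Mul(13, -6)) = Mul(Mul(113, Rational(-1, 223)), -78) = Mul(Rational(-113, 223), -78) = Rational(8814, 223)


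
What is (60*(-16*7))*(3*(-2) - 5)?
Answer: 73920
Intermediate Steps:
(60*(-16*7))*(3*(-2) - 5) = (60*(-112))*(-6 - 5) = -6720*(-11) = 73920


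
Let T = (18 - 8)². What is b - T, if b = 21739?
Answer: 21639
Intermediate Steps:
T = 100 (T = 10² = 100)
b - T = 21739 - 1*100 = 21739 - 100 = 21639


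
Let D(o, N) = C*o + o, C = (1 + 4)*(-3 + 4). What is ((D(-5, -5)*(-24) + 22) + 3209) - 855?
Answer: 3096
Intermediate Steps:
C = 5 (C = 5*1 = 5)
D(o, N) = 6*o (D(o, N) = 5*o + o = 6*o)
((D(-5, -5)*(-24) + 22) + 3209) - 855 = (((6*(-5))*(-24) + 22) + 3209) - 855 = ((-30*(-24) + 22) + 3209) - 855 = ((720 + 22) + 3209) - 855 = (742 + 3209) - 855 = 3951 - 855 = 3096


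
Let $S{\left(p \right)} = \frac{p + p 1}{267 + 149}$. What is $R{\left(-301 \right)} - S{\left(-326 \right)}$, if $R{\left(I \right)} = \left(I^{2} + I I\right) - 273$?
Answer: $\frac{18816779}{104} \approx 1.8093 \cdot 10^{5}$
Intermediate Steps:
$R{\left(I \right)} = -273 + 2 I^{2}$ ($R{\left(I \right)} = \left(I^{2} + I^{2}\right) - 273 = 2 I^{2} - 273 = -273 + 2 I^{2}$)
$S{\left(p \right)} = \frac{p}{208}$ ($S{\left(p \right)} = \frac{p + p}{416} = 2 p \frac{1}{416} = \frac{p}{208}$)
$R{\left(-301 \right)} - S{\left(-326 \right)} = \left(-273 + 2 \left(-301\right)^{2}\right) - \frac{1}{208} \left(-326\right) = \left(-273 + 2 \cdot 90601\right) - - \frac{163}{104} = \left(-273 + 181202\right) + \frac{163}{104} = 180929 + \frac{163}{104} = \frac{18816779}{104}$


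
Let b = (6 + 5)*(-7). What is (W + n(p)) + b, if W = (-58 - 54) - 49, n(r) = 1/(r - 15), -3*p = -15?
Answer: -2381/10 ≈ -238.10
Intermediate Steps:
p = 5 (p = -1/3*(-15) = 5)
n(r) = 1/(-15 + r)
W = -161 (W = -112 - 49 = -161)
b = -77 (b = 11*(-7) = -77)
(W + n(p)) + b = (-161 + 1/(-15 + 5)) - 77 = (-161 + 1/(-10)) - 77 = (-161 - 1/10) - 77 = -1611/10 - 77 = -2381/10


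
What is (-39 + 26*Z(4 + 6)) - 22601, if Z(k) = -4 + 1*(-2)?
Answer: -22796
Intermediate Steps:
Z(k) = -6 (Z(k) = -4 - 2 = -6)
(-39 + 26*Z(4 + 6)) - 22601 = (-39 + 26*(-6)) - 22601 = (-39 - 156) - 22601 = -195 - 22601 = -22796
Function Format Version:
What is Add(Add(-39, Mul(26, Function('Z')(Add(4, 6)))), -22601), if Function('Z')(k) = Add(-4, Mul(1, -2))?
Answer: -22796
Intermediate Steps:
Function('Z')(k) = -6 (Function('Z')(k) = Add(-4, -2) = -6)
Add(Add(-39, Mul(26, Function('Z')(Add(4, 6)))), -22601) = Add(Add(-39, Mul(26, -6)), -22601) = Add(Add(-39, -156), -22601) = Add(-195, -22601) = -22796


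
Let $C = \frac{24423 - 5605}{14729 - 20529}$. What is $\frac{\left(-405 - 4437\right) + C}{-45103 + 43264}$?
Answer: $\frac{14051209}{5333100} \approx 2.6347$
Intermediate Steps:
$C = - \frac{9409}{2900}$ ($C = \frac{18818}{-5800} = 18818 \left(- \frac{1}{5800}\right) = - \frac{9409}{2900} \approx -3.2445$)
$\frac{\left(-405 - 4437\right) + C}{-45103 + 43264} = \frac{\left(-405 - 4437\right) - \frac{9409}{2900}}{-45103 + 43264} = \frac{-4842 - \frac{9409}{2900}}{-1839} = \left(- \frac{14051209}{2900}\right) \left(- \frac{1}{1839}\right) = \frac{14051209}{5333100}$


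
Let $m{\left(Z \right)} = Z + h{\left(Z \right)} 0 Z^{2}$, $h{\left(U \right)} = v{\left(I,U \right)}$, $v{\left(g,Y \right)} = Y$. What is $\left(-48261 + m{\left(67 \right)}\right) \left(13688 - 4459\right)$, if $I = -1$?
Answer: $-444782426$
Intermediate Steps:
$h{\left(U \right)} = U$
$m{\left(Z \right)} = Z$ ($m{\left(Z \right)} = Z + Z 0 Z^{2} = Z + Z 0 = Z + 0 = Z$)
$\left(-48261 + m{\left(67 \right)}\right) \left(13688 - 4459\right) = \left(-48261 + 67\right) \left(13688 - 4459\right) = \left(-48194\right) 9229 = -444782426$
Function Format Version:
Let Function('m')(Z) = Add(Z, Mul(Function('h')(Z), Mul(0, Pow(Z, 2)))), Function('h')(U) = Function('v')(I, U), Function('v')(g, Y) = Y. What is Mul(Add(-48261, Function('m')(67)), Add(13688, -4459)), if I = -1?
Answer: -444782426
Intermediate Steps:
Function('h')(U) = U
Function('m')(Z) = Z (Function('m')(Z) = Add(Z, Mul(Z, Mul(0, Pow(Z, 2)))) = Add(Z, Mul(Z, 0)) = Add(Z, 0) = Z)
Mul(Add(-48261, Function('m')(67)), Add(13688, -4459)) = Mul(Add(-48261, 67), Add(13688, -4459)) = Mul(-48194, 9229) = -444782426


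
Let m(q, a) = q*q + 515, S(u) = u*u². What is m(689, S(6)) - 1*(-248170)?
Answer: 723406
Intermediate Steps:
S(u) = u³
m(q, a) = 515 + q² (m(q, a) = q² + 515 = 515 + q²)
m(689, S(6)) - 1*(-248170) = (515 + 689²) - 1*(-248170) = (515 + 474721) + 248170 = 475236 + 248170 = 723406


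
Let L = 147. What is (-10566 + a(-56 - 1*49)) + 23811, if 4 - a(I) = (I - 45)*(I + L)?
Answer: 19549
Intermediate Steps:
a(I) = 4 - (-45 + I)*(147 + I) (a(I) = 4 - (I - 45)*(I + 147) = 4 - (-45 + I)*(147 + I))
(-10566 + a(-56 - 1*49)) + 23811 = (-10566 + (6619 - (-56 - 1*49)² - 102*(-56 - 1*49))) + 23811 = (-10566 + (6619 - (-56 - 49)² - 102*(-56 - 49))) + 23811 = (-10566 + (6619 - 1*(-105)² - 102*(-105))) + 23811 = (-10566 + (6619 - 1*11025 + 10710)) + 23811 = (-10566 + (6619 - 11025 + 10710)) + 23811 = (-10566 + 6304) + 23811 = -4262 + 23811 = 19549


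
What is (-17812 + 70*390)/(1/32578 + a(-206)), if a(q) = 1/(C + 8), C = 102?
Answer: 2125062940/2043 ≈ 1.0402e+6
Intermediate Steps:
a(q) = 1/110 (a(q) = 1/(102 + 8) = 1/110)
(-17812 + 70*390)/(1/32578 + a(-206)) = (-17812 + 70*390)/(1/32578 + 1/110) = (-17812 + 27300)/(1/32578 + 1/110) = 9488/(8172/895895) = 9488*(895895/8172) = 2125062940/2043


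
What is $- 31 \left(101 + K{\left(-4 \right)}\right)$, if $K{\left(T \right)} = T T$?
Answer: $-3627$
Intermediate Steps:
$K{\left(T \right)} = T^{2}$
$- 31 \left(101 + K{\left(-4 \right)}\right) = - 31 \left(101 + \left(-4\right)^{2}\right) = - 31 \left(101 + 16\right) = \left(-31\right) 117 = -3627$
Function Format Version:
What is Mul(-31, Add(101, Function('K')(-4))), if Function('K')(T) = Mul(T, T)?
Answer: -3627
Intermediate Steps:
Function('K')(T) = Pow(T, 2)
Mul(-31, Add(101, Function('K')(-4))) = Mul(-31, Add(101, Pow(-4, 2))) = Mul(-31, Add(101, 16)) = Mul(-31, 117) = -3627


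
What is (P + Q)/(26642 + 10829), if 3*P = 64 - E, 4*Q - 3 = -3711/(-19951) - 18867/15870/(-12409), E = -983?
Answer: 1832452001599439/196296429409579240 ≈ 0.0093351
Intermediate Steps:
Q = 4172695897879/5238622652440 (Q = 3/4 + (-3711/(-19951) - 18867/15870/(-12409))/4 = 3/4 + (-3711*(-1/19951) - 18867*1/15870*(-1/12409))/4 = 3/4 + (3711/19951 - 6289/5290*(-1/12409))/4 = 3/4 + (3711/19951 + 6289/65643610)/4 = 3/4 + (1/4)*(243728908549/1309655663110) = 3/4 + 243728908549/5238622652440 = 4172695897879/5238622652440 ≈ 0.79653)
P = 349 (P = (64 - 1*(-983))/3 = (64 + 983)/3 = (1/3)*1047 = 349)
(P + Q)/(26642 + 10829) = (349 + 4172695897879/5238622652440)/(26642 + 10829) = (1832452001599439/5238622652440)/37471 = (1832452001599439/5238622652440)*(1/37471) = 1832452001599439/196296429409579240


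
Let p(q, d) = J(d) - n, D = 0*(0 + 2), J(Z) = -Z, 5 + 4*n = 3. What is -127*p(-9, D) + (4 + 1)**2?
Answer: -77/2 ≈ -38.500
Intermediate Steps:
n = -1/2 (n = -5/4 + (1/4)*3 = -5/4 + 3/4 = -1/2 ≈ -0.50000)
D = 0 (D = 0*2 = 0)
p(q, d) = 1/2 - d (p(q, d) = -d - 1*(-1/2) = -d + 1/2 = 1/2 - d)
-127*p(-9, D) + (4 + 1)**2 = -127*(1/2 - 1*0) + (4 + 1)**2 = -127*(1/2 + 0) + 5**2 = -127*1/2 + 25 = -127/2 + 25 = -77/2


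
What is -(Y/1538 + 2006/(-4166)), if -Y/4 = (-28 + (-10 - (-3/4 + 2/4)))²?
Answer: 53664939/12814616 ≈ 4.1878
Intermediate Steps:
Y = -22801/4 (Y = -4*(-28 + (-10 - (-3/4 + 2/4)))² = -4*(-28 + (-10 - (-3*¼ + 2*(¼))))² = -4*(-28 + (-10 - (-¾ + ½)))² = -4*(-28 + (-10 - 1*(-¼)))² = -4*(-28 + (-10 + ¼))² = -4*(-28 - 39/4)² = -4*(-151/4)² = -4*22801/16 = -22801/4 ≈ -5700.3)
-(Y/1538 + 2006/(-4166)) = -(-22801/4/1538 + 2006/(-4166)) = -(-22801/4*1/1538 + 2006*(-1/4166)) = -(-22801/6152 - 1003/2083) = -1*(-53664939/12814616) = 53664939/12814616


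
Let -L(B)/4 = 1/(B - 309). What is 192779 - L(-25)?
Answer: 32194091/167 ≈ 1.9278e+5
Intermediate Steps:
L(B) = -4/(-309 + B) (L(B) = -4/(B - 309) = -4/(-309 + B))
192779 - L(-25) = 192779 - (-4)/(-309 - 25) = 192779 - (-4)/(-334) = 192779 - (-4)*(-1)/334 = 192779 - 1*2/167 = 192779 - 2/167 = 32194091/167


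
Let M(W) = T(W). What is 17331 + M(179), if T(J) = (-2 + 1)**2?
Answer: 17332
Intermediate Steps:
T(J) = 1 (T(J) = (-1)**2 = 1)
M(W) = 1
17331 + M(179) = 17331 + 1 = 17332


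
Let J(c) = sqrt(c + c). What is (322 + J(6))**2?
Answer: 103696 + 1288*sqrt(3) ≈ 1.0593e+5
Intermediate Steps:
J(c) = sqrt(2)*sqrt(c) (J(c) = sqrt(2*c) = sqrt(2)*sqrt(c))
(322 + J(6))**2 = (322 + sqrt(2)*sqrt(6))**2 = (322 + 2*sqrt(3))**2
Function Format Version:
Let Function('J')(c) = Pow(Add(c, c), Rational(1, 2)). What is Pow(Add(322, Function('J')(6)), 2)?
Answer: Add(103696, Mul(1288, Pow(3, Rational(1, 2)))) ≈ 1.0593e+5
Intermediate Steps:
Function('J')(c) = Mul(Pow(2, Rational(1, 2)), Pow(c, Rational(1, 2))) (Function('J')(c) = Pow(Mul(2, c), Rational(1, 2)) = Mul(Pow(2, Rational(1, 2)), Pow(c, Rational(1, 2))))
Pow(Add(322, Function('J')(6)), 2) = Pow(Add(322, Mul(Pow(2, Rational(1, 2)), Pow(6, Rational(1, 2)))), 2) = Pow(Add(322, Mul(2, Pow(3, Rational(1, 2)))), 2)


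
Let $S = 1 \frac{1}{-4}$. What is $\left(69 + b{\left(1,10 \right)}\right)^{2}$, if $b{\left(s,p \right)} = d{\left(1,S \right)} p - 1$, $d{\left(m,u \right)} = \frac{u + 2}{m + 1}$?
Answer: $\frac{94249}{16} \approx 5890.6$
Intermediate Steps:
$S = - \frac{1}{4}$ ($S = 1 \left(- \frac{1}{4}\right) = - \frac{1}{4} \approx -0.25$)
$d{\left(m,u \right)} = \frac{2 + u}{1 + m}$
$b{\left(s,p \right)} = -1 + \frac{7 p}{8}$ ($b{\left(s,p \right)} = \frac{2 - \frac{1}{4}}{1 + 1} p - 1 = \frac{1}{2} \cdot \frac{7}{4} p - 1 = \frac{7 p}{8} - 1 = -1 + \frac{7 p}{8}$)
$\left(69 + b{\left(1,10 \right)}\right)^{2} = \left(69 + \left(-1 + \frac{7}{8} \cdot 10\right)\right)^{2} = \left(69 + \left(-1 + \frac{35}{4}\right)\right)^{2} = \left(69 + \frac{31}{4}\right)^{2} = \left(\frac{307}{4}\right)^{2} = \frac{94249}{16}$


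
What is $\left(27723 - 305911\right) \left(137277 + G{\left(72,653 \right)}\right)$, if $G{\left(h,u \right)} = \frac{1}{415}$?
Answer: $- \frac{15848358119728}{415} \approx -3.8189 \cdot 10^{10}$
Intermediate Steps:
$G{\left(h,u \right)} = \frac{1}{415}$
$\left(27723 - 305911\right) \left(137277 + G{\left(72,653 \right)}\right) = \left(27723 - 305911\right) \left(137277 + \frac{1}{415}\right) = \left(-278188\right) \frac{56969956}{415} = - \frac{15848358119728}{415}$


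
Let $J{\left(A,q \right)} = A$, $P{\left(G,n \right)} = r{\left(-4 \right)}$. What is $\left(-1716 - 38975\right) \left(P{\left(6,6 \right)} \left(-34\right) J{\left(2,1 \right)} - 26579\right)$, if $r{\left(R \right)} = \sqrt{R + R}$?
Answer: $1081526089 + 5533976 i \sqrt{2} \approx 1.0815 \cdot 10^{9} + 7.8262 \cdot 10^{6} i$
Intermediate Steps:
$r{\left(R \right)} = \sqrt{2} \sqrt{R}$ ($r{\left(R \right)} = \sqrt{2 R} = \sqrt{2} \sqrt{R}$)
$P{\left(G,n \right)} = 2 i \sqrt{2}$ ($P{\left(G,n \right)} = \sqrt{2} \sqrt{-4} = \sqrt{2} \cdot 2 i = 2 i \sqrt{2}$)
$\left(-1716 - 38975\right) \left(P{\left(6,6 \right)} \left(-34\right) J{\left(2,1 \right)} - 26579\right) = \left(-1716 - 38975\right) \left(2 i \sqrt{2} \left(-34\right) 2 - 26579\right) = - 40691 \left(- 68 i \sqrt{2} \cdot 2 - 26579\right) = - 40691 \left(- 136 i \sqrt{2} - 26579\right) = - 40691 \left(-26579 - 136 i \sqrt{2}\right) = 1081526089 + 5533976 i \sqrt{2}$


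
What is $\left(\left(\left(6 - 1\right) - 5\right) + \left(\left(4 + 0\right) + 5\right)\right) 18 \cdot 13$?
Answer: $2106$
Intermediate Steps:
$\left(\left(\left(6 - 1\right) - 5\right) + \left(\left(4 + 0\right) + 5\right)\right) 18 \cdot 13 = \left(\left(5 - 5\right) + \left(4 + 5\right)\right) 18 \cdot 13 = \left(0 + 9\right) 18 \cdot 13 = 9 \cdot 18 \cdot 13 = 162 \cdot 13 = 2106$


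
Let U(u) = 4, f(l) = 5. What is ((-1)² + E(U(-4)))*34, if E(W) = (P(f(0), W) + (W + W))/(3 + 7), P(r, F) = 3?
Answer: 357/5 ≈ 71.400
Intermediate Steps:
E(W) = 3/10 + W/5 (E(W) = (3 + (W + W))/(3 + 7) = (3 + 2*W)/10 = (3 + 2*W)*(⅒) = 3/10 + W/5)
((-1)² + E(U(-4)))*34 = ((-1)² + (3/10 + (⅕)*4))*34 = (1 + (3/10 + ⅘))*34 = (1 + 11/10)*34 = (21/10)*34 = 357/5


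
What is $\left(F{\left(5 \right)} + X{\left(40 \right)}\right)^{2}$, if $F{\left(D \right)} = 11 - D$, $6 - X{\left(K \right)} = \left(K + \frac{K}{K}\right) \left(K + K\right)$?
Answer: $10679824$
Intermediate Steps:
$X{\left(K \right)} = 6 - 2 K \left(1 + K\right)$ ($X{\left(K \right)} = 6 - \left(K + \frac{K}{K}\right) \left(K + K\right) = 6 - \left(K + 1\right) 2 K = 6 - \left(1 + K\right) 2 K = 6 - 2 K \left(1 + K\right)$)
$\left(F{\left(5 \right)} + X{\left(40 \right)}\right)^{2} = \left(\left(11 - 5\right) - \left(74 + 3200\right)\right)^{2} = \left(\left(11 - 5\right) - 3274\right)^{2} = \left(6 - 3274\right)^{2} = \left(-3268\right)^{2} = 10679824$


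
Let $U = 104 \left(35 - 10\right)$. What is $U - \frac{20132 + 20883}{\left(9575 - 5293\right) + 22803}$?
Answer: $\frac{14075997}{5417} \approx 2598.5$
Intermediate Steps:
$U = 2600$ ($U = 104 \cdot 25 = 2600$)
$U - \frac{20132 + 20883}{\left(9575 - 5293\right) + 22803} = 2600 - \frac{20132 + 20883}{\left(9575 - 5293\right) + 22803} = 2600 - \frac{41015}{4282 + 22803} = 2600 - \frac{41015}{27085} = 2600 - 41015 \cdot \frac{1}{27085} = 2600 - \frac{8203}{5417} = \frac{14075997}{5417}$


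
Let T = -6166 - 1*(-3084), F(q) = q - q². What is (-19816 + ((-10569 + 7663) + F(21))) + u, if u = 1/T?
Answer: -71323645/3082 ≈ -23142.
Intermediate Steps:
T = -3082 (T = -6166 + 3084 = -3082)
u = -1/3082 (u = 1/(-3082) = -1/3082 ≈ -0.00032446)
(-19816 + ((-10569 + 7663) + F(21))) + u = (-19816 + ((-10569 + 7663) + 21*(1 - 1*21))) - 1/3082 = (-19816 + (-2906 + 21*(1 - 21))) - 1/3082 = (-19816 + (-2906 + 21*(-20))) - 1/3082 = (-19816 + (-2906 - 420)) - 1/3082 = (-19816 - 3326) - 1/3082 = -23142 - 1/3082 = -71323645/3082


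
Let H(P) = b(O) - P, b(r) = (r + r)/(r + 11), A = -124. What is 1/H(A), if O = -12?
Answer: 1/148 ≈ 0.0067568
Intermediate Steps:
b(r) = 2*r/(11 + r) (b(r) = (2*r)/(11 + r) = 2*r/(11 + r))
H(P) = 24 - P (H(P) = 2*(-12)/(11 - 12) - P = 2*(-12)/(-1) - P = 2*(-12)*(-1) - P = 24 - P)
1/H(A) = 1/(24 - 1*(-124)) = 1/(24 + 124) = 1/148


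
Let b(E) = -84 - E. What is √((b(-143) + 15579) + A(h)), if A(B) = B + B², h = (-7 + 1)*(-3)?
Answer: 2*√3995 ≈ 126.41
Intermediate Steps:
h = 18 (h = -6*(-3) = 18)
√((b(-143) + 15579) + A(h)) = √(((-84 - 1*(-143)) + 15579) + 18*(1 + 18)) = √(((-84 + 143) + 15579) + 18*19) = √((59 + 15579) + 342) = √(15638 + 342) = √15980 = 2*√3995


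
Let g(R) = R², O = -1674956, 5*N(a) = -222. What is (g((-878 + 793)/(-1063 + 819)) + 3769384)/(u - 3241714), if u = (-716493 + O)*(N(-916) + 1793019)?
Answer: -1122070265245/1276395446283110192 ≈ -8.7909e-7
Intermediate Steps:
N(a) = -222/5 (N(a) = (⅕)*(-222) = -222/5)
u = -21439036570977/5 (u = (-716493 - 1674956)*(-222/5 + 1793019) = -2391449*8964873/5 = -21439036570977/5 ≈ -4.2878e+12)
(g((-878 + 793)/(-1063 + 819)) + 3769384)/(u - 3241714) = (((-878 + 793)/(-1063 + 819))² + 3769384)/(-21439036570977/5 - 3241714) = ((-85/(-244))² + 3769384)/(-21439052779547/5) = ((-85*(-1/244))² + 3769384)*(-5/21439052779547) = ((85/244)² + 3769384)*(-5/21439052779547) = (7225/59536 + 3769384)*(-5/21439052779547) = (224414053049/59536)*(-5/21439052779547) = -1122070265245/1276395446283110192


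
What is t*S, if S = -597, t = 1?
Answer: -597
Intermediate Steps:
t*S = 1*(-597) = -597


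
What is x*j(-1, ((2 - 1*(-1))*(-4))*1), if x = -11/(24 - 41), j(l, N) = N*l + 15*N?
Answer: -1848/17 ≈ -108.71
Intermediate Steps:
j(l, N) = 15*N + N*l
x = 11/17 (x = -11/(-17) = -11*(-1/17) = 11/17 ≈ 0.64706)
x*j(-1, ((2 - 1*(-1))*(-4))*1) = 11*((((2 - 1*(-1))*(-4))*1)*(15 - 1))/17 = 11*((((2 + 1)*(-4))*1)*14)/17 = 11*(((3*(-4))*1)*14)/17 = 11*(-12*1*14)/17 = 11*(-12*14)/17 = (11/17)*(-168) = -1848/17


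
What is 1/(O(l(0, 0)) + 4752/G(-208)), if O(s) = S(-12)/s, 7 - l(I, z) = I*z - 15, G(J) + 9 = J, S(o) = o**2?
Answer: -2387/36648 ≈ -0.065133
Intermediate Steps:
G(J) = -9 + J
l(I, z) = 22 - I*z (l(I, z) = 7 - (I*z - 15) = 7 - (-15 + I*z) = 7 + (15 - I*z) = 22 - I*z)
O(s) = 144/s (O(s) = (-12)**2/s = 144/s)
1/(O(l(0, 0)) + 4752/G(-208)) = 1/(144/(22 - 1*0*0) + 4752/(-9 - 208)) = 1/(144/(22 + 0) + 4752/(-217)) = 1/(144/22 + 4752*(-1/217)) = 1/(144*(1/22) - 4752/217) = 1/(72/11 - 4752/217) = 1/(-36648/2387) = -2387/36648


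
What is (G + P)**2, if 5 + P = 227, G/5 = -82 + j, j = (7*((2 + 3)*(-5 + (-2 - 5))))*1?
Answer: 5234944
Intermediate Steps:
j = -420 (j = (7*(5*(-5 - 7)))*1 = (7*(5*(-12)))*1 = (7*(-60))*1 = -420*1 = -420)
G = -2510 (G = 5*(-82 - 420) = 5*(-502) = -2510)
P = 222 (P = -5 + 227 = 222)
(G + P)**2 = (-2510 + 222)**2 = (-2288)**2 = 5234944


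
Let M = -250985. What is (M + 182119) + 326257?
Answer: 257391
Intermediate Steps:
(M + 182119) + 326257 = (-250985 + 182119) + 326257 = -68866 + 326257 = 257391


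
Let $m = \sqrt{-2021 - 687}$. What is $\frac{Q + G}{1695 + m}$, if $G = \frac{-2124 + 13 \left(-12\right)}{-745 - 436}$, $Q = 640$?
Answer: $\frac{1285013400}{3396240673} - \frac{1516240 i \sqrt{677}}{3396240673} \approx 0.37836 - 0.011616 i$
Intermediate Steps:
$m = 2 i \sqrt{677}$ ($m = \sqrt{-2708} = 2 i \sqrt{677} \approx 52.038 i$)
$G = \frac{2280}{1181}$ ($G = \frac{-2124 - 156}{-1181} = \left(-2280\right) \left(- \frac{1}{1181}\right) = \frac{2280}{1181} \approx 1.9306$)
$\frac{Q + G}{1695 + m} = \frac{640 + \frac{2280}{1181}}{1695 + 2 i \sqrt{677}} = \frac{758120}{1181 \left(1695 + 2 i \sqrt{677}\right)}$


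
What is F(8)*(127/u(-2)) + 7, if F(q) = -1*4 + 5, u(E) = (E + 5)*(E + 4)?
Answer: 169/6 ≈ 28.167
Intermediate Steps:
u(E) = (4 + E)*(5 + E) (u(E) = (5 + E)*(4 + E) = (4 + E)*(5 + E))
F(q) = 1 (F(q) = -4 + 5 = 1)
F(8)*(127/u(-2)) + 7 = 1*(127/(20 + (-2)² + 9*(-2))) + 7 = 1*(127/(20 + 4 - 18)) + 7 = 1*(127/6) + 7 = 127/6 + 7 = 169/6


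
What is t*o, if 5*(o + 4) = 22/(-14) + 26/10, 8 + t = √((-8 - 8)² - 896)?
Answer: 5312/175 - 5312*I*√10/175 ≈ 30.354 - 95.989*I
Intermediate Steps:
t = -8 + 8*I*√10 (t = -8 + √((-8 - 8)² - 896) = -8 + √((-16)² - 896) = -8 + √(256 - 896) = -8 + √(-640) = -8 + 8*I*√10 ≈ -8.0 + 25.298*I)
o = -664/175 (o = -4 + (22/(-14) + 26/10)/5 = -4 + (22*(-1/14) + 26*(⅒))/5 = -4 + (-11/7 + 13/5)/5 = -4 + (⅕)*(36/35) = -4 + 36/175 = -664/175 ≈ -3.7943)
t*o = (-8 + 8*I*√10)*(-664/175) = 5312/175 - 5312*I*√10/175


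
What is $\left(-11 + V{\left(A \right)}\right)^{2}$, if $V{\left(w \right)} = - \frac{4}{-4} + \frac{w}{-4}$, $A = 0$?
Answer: $100$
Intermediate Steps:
$V{\left(w \right)} = 1 - \frac{w}{4}$ ($V{\left(w \right)} = \left(-4\right) \left(- \frac{1}{4}\right) + w \left(- \frac{1}{4}\right) = 1 - \frac{w}{4}$)
$\left(-11 + V{\left(A \right)}\right)^{2} = \left(-11 + \left(1 - 0\right)\right)^{2} = \left(-11 + \left(1 + 0\right)\right)^{2} = \left(-11 + 1\right)^{2} = \left(-10\right)^{2} = 100$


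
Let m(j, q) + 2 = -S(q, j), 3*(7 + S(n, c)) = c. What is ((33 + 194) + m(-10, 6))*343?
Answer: 242158/3 ≈ 80719.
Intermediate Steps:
S(n, c) = -7 + c/3
m(j, q) = 5 - j/3 (m(j, q) = -2 - (-7 + j/3) = -2 + (7 - j/3) = 5 - j/3)
((33 + 194) + m(-10, 6))*343 = ((33 + 194) + (5 - ⅓*(-10)))*343 = (227 + (5 + 10/3))*343 = (227 + 25/3)*343 = (706/3)*343 = 242158/3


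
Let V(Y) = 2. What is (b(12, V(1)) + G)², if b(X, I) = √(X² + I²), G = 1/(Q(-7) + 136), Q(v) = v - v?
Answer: 2737409/18496 + √37/34 ≈ 148.18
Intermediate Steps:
Q(v) = 0
G = 1/136 (G = 1/(0 + 136) = 1/136 ≈ 0.0073529)
b(X, I) = √(I² + X²)
(b(12, V(1)) + G)² = (√(2² + 12²) + 1/136)² = (√(4 + 144) + 1/136)² = (√148 + 1/136)² = (2*√37 + 1/136)² = (1/136 + 2*√37)²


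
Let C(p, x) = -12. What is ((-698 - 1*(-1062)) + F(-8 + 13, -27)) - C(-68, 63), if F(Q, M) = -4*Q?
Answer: 356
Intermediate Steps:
((-698 - 1*(-1062)) + F(-8 + 13, -27)) - C(-68, 63) = ((-698 - 1*(-1062)) - 4*(-8 + 13)) - 1*(-12) = ((-698 + 1062) - 4*5) + 12 = (364 - 20) + 12 = 344 + 12 = 356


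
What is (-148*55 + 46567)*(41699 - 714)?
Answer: 1574930595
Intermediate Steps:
(-148*55 + 46567)*(41699 - 714) = (-8140 + 46567)*40985 = 38427*40985 = 1574930595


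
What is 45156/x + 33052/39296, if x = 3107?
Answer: 469285685/30523168 ≈ 15.375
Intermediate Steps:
45156/x + 33052/39296 = 45156/3107 + 33052/39296 = 45156*(1/3107) + 33052*(1/39296) = 45156/3107 + 8263/9824 = 469285685/30523168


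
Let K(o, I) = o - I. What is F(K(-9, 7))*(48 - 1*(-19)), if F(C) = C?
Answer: -1072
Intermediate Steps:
F(K(-9, 7))*(48 - 1*(-19)) = (-9 - 1*7)*(48 - 1*(-19)) = (-9 - 7)*(48 + 19) = -16*67 = -1072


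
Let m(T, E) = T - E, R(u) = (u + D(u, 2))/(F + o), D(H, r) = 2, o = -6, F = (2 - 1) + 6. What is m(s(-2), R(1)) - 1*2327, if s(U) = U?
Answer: -2332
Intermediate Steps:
F = 7 (F = 1 + 6 = 7)
R(u) = 2 + u (R(u) = (u + 2)/(7 - 6) = (2 + u)/1 = (2 + u)*1 = 2 + u)
m(s(-2), R(1)) - 1*2327 = (-2 - (2 + 1)) - 1*2327 = (-2 - 1*3) - 2327 = (-2 - 3) - 2327 = -5 - 2327 = -2332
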